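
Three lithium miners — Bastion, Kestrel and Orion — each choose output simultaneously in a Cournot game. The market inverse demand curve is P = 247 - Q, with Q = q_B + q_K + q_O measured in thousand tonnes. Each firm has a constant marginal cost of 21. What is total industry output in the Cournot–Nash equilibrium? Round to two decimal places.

169.50

A representative firm's profit is π_i = q_i(247 - Q) - 21q_i.
First-order condition (treating rivals' output as given): 226 - 2q_i - Σ_{j≠i} q_j = 0.
By symmetry each firm produces the same amount; substituting Σ_{j≠i} q_j = 2q_i yields q_i = 226/4 = 113/2.
Total output Q = 113/2 + 113/2 + 113/2 = 339/2.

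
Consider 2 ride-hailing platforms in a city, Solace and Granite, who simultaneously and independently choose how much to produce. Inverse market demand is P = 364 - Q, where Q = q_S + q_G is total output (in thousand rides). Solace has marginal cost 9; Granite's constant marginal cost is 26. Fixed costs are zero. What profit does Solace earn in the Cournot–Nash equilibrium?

Solace's profit: π_S = (364 - Q)q_S - (9q_S). Setting ∂π_S/∂q_S = 0: 355 - 2q_S - (q_G) = 0.
Granite's profit: π_G = (364 - Q)q_G - (26q_G). Setting ∂π_G/∂q_G = 0: 338 - 2q_G - (q_S) = 0.
Rearranging gives the reaction functions q_S = (355 - q_G)/2 and q_G = (338 - q_S)/2.
Solving the pair: q_S = 124, q_G = 107.
Price P = 364 - 231 = 133.
Solace's profit: (133 - 9)·124 = 15376.

15376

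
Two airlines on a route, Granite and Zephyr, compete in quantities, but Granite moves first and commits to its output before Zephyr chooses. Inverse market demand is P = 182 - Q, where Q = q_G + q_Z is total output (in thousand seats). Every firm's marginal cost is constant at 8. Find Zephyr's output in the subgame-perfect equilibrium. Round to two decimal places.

The follower Zephyr best-responds to any q_G: π_Z = (182 - Q)q_Z - 8q_Z.
Follower FOC: 174 - q_G - 2q_Z = 0, so q_Z(q_G) = (174 - q_G)/2.
The leader anticipates this reaction. Substituting into P = 182 - Q gives P = 95 - (1/2)q_G, so π_G = (95 - (1/2)q_G)q_G - 8q_G.
Leader FOC: 87 - q_G = 0, so q_G = 87.
Then q_Z = (174 - 87)/2 = 87/2.

43.50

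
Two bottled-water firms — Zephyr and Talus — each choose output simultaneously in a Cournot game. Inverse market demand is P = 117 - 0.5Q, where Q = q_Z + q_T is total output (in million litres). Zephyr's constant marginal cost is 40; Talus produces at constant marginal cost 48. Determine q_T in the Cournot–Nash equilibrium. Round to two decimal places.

40.67

Zephyr's profit: π_Z = (117 - 0.5Q)q_Z - (40q_Z). Setting ∂π_Z/∂q_Z = 0: 77 - q_Z - (1/2)(q_T) = 0.
Talus's profit: π_T = (117 - 0.5Q)q_T - (48q_T). Setting ∂π_T/∂q_T = 0: 69 - q_T - (1/2)(q_Z) = 0.
Rearranging gives the reaction functions q_Z = (77 - (1/2)q_T) and q_T = (69 - (1/2)q_Z).
Substituting one into the other gives q_Z = 170/3 and q_T = 122/3.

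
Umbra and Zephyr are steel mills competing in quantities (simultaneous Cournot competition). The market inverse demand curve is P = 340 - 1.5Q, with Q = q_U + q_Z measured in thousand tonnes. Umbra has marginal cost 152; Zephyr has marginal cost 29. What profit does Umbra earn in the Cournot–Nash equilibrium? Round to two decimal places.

312.96

Umbra's profit: π_U = (340 - 1.5Q)q_U - (152q_U). Setting ∂π_U/∂q_U = 0: 188 - 3q_U - (3/2)(q_Z) = 0.
Zephyr's first-order condition: 311 - 3q_Z - (3/2)(q_U) = 0.
So q_U = (188 - (3/2)q_Z)/3 and q_Z = (311 - (3/2)q_U)/3.
Solving the pair: q_U = 130/9, q_Z = 868/9.
Price P = 340 - (3/2)·(998/9) = 521/3.
Umbra's profit: (521/3 - 152)·(130/9) = 312.9630.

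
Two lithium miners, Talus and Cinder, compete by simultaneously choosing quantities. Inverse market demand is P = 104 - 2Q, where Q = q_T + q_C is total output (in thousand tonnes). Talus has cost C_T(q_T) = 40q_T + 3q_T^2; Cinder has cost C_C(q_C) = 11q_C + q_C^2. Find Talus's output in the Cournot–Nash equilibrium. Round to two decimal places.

Talus's profit: π_T = (104 - 2Q)q_T - (40q_T + 3q_T²). Setting ∂π_T/∂q_T = 0: 64 - 10q_T - 2(q_C) = 0.
Cinder's first-order condition: 93 - 6q_C - 2(q_T) = 0.
So q_T = (64 - 2q_C)/10 and q_C = (93 - 2q_T)/6.
Solving the pair: q_T = 99/28, q_C = 401/28.

3.54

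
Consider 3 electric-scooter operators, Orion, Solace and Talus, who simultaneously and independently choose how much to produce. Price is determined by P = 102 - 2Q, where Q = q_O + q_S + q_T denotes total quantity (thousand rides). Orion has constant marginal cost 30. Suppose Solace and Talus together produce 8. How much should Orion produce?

With rivals' combined output fixed at 8, Orion's profit is π_O = (102 - 2·8 - 2q_O)q_O - (30q_O) = (86 - 2q_O)q_O - (30q_O).
∂π_O/∂q_O = 56 - 4q_O = 0, so q_O = 14.

14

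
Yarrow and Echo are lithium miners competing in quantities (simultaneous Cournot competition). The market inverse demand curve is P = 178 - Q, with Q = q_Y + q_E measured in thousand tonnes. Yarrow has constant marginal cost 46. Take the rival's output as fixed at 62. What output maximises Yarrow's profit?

35

With the rival's output fixed at 62, Yarrow's profit is π_Y = (178 - 62 - q_Y)q_Y - (46q_Y) = (116 - q_Y)q_Y - (46q_Y).
∂π_Y/∂q_Y = 70 - 2q_Y = 0, so q_Y = 35.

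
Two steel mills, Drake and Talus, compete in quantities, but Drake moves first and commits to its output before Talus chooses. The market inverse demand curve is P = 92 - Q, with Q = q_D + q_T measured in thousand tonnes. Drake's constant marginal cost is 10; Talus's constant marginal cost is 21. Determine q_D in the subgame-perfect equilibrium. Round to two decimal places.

46.50

The follower Talus best-responds to any q_D: π_T = (92 - Q)q_T - 21q_T.
∂π_T/∂q_T = 71 - q_D - 2q_T = 0 gives the reaction function q_T = (71 - q_D)/2.
The leader anticipates this reaction. Substituting into P = 92 - Q gives P = 113/2 - (1/2)q_D, so π_D = (113/2 - (1/2)q_D)q_D - 10q_D.
Maximising: ∂π_D/∂q_D = 93/2 - q_D = 0, giving q_D = 93/2.
Then q_T = (71 - 93/2)/2 = 49/4.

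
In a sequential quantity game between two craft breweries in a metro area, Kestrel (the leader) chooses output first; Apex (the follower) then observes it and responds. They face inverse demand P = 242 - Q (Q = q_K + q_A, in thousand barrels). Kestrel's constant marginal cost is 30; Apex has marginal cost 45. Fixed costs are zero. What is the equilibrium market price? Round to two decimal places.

Solve by backward induction. Given q_K, the follower Apex maximises π_A = (242 - q_K - q_A)q_A - 45q_A.
∂π_A/∂q_A = 197 - q_K - 2q_A = 0 gives the reaction function q_A = (197 - q_K)/2.
Kestrel substitutes q_A(q_K) into its own profit: π_K = q_K(242 - q_K - (197 - q_K)/2) - 30q_K = (287/2 - (1/2)q_K)q_K - 30q_K.
The leader's first-order condition 227/2 - q_K = 0 yields q_K = 227/2.
Then q_A = (197 - 227/2)/2 = 167/4.
Total output Q = 621/4, so price P = 242 - 621/4 = 347/4.

86.75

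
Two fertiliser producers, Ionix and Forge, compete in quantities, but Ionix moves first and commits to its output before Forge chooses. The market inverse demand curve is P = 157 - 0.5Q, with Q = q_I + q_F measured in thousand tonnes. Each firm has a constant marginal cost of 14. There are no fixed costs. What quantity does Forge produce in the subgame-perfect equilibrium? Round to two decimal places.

Solve by backward induction. Given q_I, the follower Forge maximises π_F = (157 - (1/2)q_I - (1/2)q_F)q_F - 14q_F.
Follower FOC: 143 - (1/2)q_I - q_F = 0, so q_F(q_I) = (143 - (1/2)q_I).
Ionix substitutes q_F(q_I) into its own profit: π_I = q_I(157 - (1/2)q_I - (143 - (1/2)q_I)/2) - 14q_I = (171/2 - (1/4)q_I)q_I - 14q_I.
Maximising: ∂π_I/∂q_I = 143/2 - (1/2)q_I = 0, giving q_I = 143.
Then q_F = (143 - (1/2)·143) = 143/2.

71.50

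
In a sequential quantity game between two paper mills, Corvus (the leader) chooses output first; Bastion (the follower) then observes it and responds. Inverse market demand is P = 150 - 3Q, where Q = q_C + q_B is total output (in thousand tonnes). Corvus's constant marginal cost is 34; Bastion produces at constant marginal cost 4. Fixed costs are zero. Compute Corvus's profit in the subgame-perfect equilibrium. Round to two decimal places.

Solve by backward induction. Given q_C, the follower Bastion maximises π_B = (150 - 3q_C - 3q_B)q_B - 4q_B.
∂π_B/∂q_B = 146 - 3q_C - 6q_B = 0 gives the reaction function q_B = (146 - 3q_C)/6.
Corvus substitutes q_B(q_C) into its own profit: π_C = q_C(150 - 3q_C - (146 - 3q_C)/2) - 34q_C = (77 - (3/2)q_C)q_C - 34q_C.
The leader's first-order condition 43 - 3q_C = 0 yields q_C = 43/3.
Then q_B = (146 - 3·(43/3))/6 = 103/6.
Price P = 150 - 3·(63/2) = 111/2.
Corvus's profit: (111/2 - 34)·(43/3) = 1849/6.

308.17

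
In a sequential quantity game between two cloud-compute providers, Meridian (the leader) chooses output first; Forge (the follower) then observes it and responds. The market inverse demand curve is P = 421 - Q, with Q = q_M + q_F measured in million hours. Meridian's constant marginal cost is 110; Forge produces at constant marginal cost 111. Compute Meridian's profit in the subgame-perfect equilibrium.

Solve by backward induction. Given q_M, the follower Forge maximises π_F = (421 - q_M - q_F)q_F - 111q_F.
∂π_F/∂q_F = 310 - q_M - 2q_F = 0 gives the reaction function q_F = (310 - q_M)/2.
The leader anticipates this reaction. Substituting into P = 421 - Q gives P = 266 - (1/2)q_M, so π_M = (266 - (1/2)q_M)q_M - 110q_M.
Leader FOC: 156 - q_M = 0, so q_M = 156.
Then q_F = (310 - 156)/2 = 77.
Price P = 421 - 233 = 188.
Meridian's profit: (188 - 110)·156 = 12168.

12168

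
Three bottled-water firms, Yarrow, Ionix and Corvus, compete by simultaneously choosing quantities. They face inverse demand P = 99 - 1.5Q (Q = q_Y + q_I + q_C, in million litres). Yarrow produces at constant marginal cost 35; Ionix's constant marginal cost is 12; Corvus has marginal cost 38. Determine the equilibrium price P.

Yarrow's profit: π_Y = (99 - 1.5Q)q_Y - (35q_Y). Setting ∂π_Y/∂q_Y = 0: 64 - 3q_Y - (3/2)(q_I + q_C) = 0.
Ionix's first-order condition: 87 - 3q_I - (3/2)(q_Y + q_C) = 0.
Corvus's profit: π_C = (99 - 1.5Q)q_C - (38q_C). Setting ∂π_C/∂q_C = 0: 61 - 3q_C - (3/2)(q_Y + q_I) = 0.
Adding the 3 first-order conditions: 212 − 6Q = 0, so Q = 106/3.
Back-substituting: q_Y = (64 − 53)/(3/2) = 22/3, q_I = (87 − 53)/(3/2) = 68/3, q_C = (61 − 53)/(3/2) = 16/3.
Total output Q = 106/3, so price P = 99 - (3/2)·(106/3) = 46.

46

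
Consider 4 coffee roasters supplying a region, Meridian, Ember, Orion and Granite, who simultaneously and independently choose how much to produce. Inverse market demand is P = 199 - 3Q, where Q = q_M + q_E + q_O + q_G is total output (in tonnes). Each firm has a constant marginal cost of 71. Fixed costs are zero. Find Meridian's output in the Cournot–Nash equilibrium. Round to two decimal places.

A representative firm's profit is π_i = q_i(199 - 3Q) - 71q_i.
Setting ∂π_i/∂q_i = 0 with rivals' quantities fixed: 128 - 6q_i - 3·Σ_{j≠i} q_j = 0.
By symmetry each firm produces the same amount; substituting Σ_{j≠i} q_j = 3q_i yields q_i = 128/15.

8.53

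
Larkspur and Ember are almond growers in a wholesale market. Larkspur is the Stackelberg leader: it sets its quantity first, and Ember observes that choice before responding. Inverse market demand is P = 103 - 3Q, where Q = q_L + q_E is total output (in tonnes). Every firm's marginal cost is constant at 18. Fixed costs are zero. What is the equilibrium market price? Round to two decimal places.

Solve by backward induction. Given q_L, the follower Ember maximises π_E = (103 - 3q_L - 3q_E)q_E - 18q_E.
∂π_E/∂q_E = 85 - 3q_L - 6q_E = 0 gives the reaction function q_E = (85 - 3q_L)/6.
Larkspur substitutes q_E(q_L) into its own profit: π_L = q_L(103 - 3q_L - (85 - 3q_L)/2) - 18q_L = (121/2 - (3/2)q_L)q_L - 18q_L.
The leader's first-order condition 85/2 - 3q_L = 0 yields q_L = 85/6.
Then q_E = (85 - 3·(85/6))/6 = 85/12.
Total output Q = 85/4, so price P = 103 - 3·(85/4) = 157/4.

39.25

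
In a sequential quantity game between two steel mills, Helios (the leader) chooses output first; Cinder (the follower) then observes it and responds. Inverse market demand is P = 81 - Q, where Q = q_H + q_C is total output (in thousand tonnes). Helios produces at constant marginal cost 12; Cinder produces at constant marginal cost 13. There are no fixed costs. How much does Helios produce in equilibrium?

35

Solve by backward induction. Given q_H, the follower Cinder maximises π_C = (81 - q_H - q_C)q_C - 13q_C.
Setting the follower's marginal profit to zero, 68 - q_H - 2q_C = 0, i.e. q_C = (68 - q_H)/2.
The leader anticipates this reaction. Substituting into P = 81 - Q gives P = 47 - (1/2)q_H, so π_H = (47 - (1/2)q_H)q_H - 12q_H.
Maximising: ∂π_H/∂q_H = 35 - q_H = 0, giving q_H = 35.
Then q_C = (68 - 35)/2 = 33/2.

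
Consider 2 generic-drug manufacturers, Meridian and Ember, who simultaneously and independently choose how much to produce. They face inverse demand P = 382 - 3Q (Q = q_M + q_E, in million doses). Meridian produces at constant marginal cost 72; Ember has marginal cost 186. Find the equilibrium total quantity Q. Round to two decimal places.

56.22

Meridian's profit: π_M = (382 - 3Q)q_M - (72q_M). Setting ∂π_M/∂q_M = 0: 310 - 6q_M - 3(q_E) = 0.
Ember's first-order condition: 196 - 6q_E - 3(q_M) = 0.
Best responses: q_M = (310 - 3q_E)/6, q_E = (196 - 3q_M)/6.
Solving the pair: q_M = 424/9, q_E = 82/9.
Total output Q = 424/9 + 82/9 = 506/9.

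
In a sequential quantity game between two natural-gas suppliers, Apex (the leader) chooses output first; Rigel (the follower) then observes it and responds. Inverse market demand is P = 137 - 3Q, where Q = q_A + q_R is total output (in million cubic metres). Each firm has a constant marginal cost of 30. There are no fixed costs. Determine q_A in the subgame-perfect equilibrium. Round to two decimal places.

17.83

Solve by backward induction. Given q_A, the follower Rigel maximises π_R = (137 - 3q_A - 3q_R)q_R - 30q_R.
Setting the follower's marginal profit to zero, 107 - 3q_A - 6q_R = 0, i.e. q_R = (107 - 3q_A)/6.
The leader anticipates this reaction. Substituting into P = 137 - 3Q gives P = 167/2 - (3/2)q_A, so π_A = (167/2 - (3/2)q_A)q_A - 30q_A.
Maximising: ∂π_A/∂q_A = 107/2 - 3q_A = 0, giving q_A = 107/6.
Then q_R = (107 - 3·(107/6))/6 = 107/12.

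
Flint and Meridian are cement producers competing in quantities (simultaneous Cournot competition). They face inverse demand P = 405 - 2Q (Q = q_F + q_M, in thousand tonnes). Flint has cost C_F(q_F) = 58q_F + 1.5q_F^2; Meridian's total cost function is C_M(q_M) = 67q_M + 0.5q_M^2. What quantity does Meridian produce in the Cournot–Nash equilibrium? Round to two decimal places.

Flint's profit: π_F = (405 - 2Q)q_F - (58q_F + (3/2)q_F²). Setting ∂π_F/∂q_F = 0: 347 - 7q_F - 2(q_M) = 0.
Meridian's profit: π_M = (405 - 2Q)q_M - (67q_M + (1/2)q_M²). Setting ∂π_M/∂q_M = 0: 338 - 5q_M - 2(q_F) = 0.
Rearranging gives the reaction functions q_F = (347 - 2q_M)/7 and q_M = (338 - 2q_F)/5.
Solving the pair: q_F = 1059/31, q_M = 1672/31.

53.94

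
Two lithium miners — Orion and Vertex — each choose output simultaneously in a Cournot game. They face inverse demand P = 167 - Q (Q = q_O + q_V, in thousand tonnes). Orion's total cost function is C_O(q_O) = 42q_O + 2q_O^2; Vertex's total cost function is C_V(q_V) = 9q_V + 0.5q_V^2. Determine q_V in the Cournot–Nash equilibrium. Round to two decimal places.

48.41

Orion's profit: π_O = (167 - Q)q_O - (42q_O + 2q_O²). Setting ∂π_O/∂q_O = 0: 125 - 6q_O - (q_V) = 0.
Vertex's profit: π_V = (167 - Q)q_V - (9q_V + (1/2)q_V²). Setting ∂π_V/∂q_V = 0: 158 - 3q_V - (q_O) = 0.
Best responses: q_O = (125 - q_V)/6, q_V = (158 - q_O)/3.
Solving the pair: q_O = 217/17, q_V = 823/17.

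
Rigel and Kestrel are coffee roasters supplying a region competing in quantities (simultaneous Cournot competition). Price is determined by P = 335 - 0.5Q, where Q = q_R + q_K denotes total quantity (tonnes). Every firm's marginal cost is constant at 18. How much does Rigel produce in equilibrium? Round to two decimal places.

211.33

A representative firm's profit is π_i = q_i(335 - 0.5Q) - 18q_i.
Setting ∂π_i/∂q_i = 0 with rivals' quantities fixed: 317 - q_i - (1/2)q_j = 0.
By symmetry each firm produces the same amount; substituting q_j = q_i yields q_i = 317/(3/2) = 634/3.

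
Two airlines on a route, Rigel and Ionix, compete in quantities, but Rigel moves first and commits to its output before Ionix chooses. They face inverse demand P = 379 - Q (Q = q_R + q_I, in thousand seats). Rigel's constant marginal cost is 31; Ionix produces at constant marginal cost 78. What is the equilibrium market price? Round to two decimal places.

129.75

Solve by backward induction. Given q_R, the follower Ionix maximises π_I = (379 - q_R - q_I)q_I - 78q_I.
Setting the follower's marginal profit to zero, 301 - q_R - 2q_I = 0, i.e. q_I = (301 - q_R)/2.
Rigel substitutes q_I(q_R) into its own profit: π_R = q_R(379 - q_R - (301 - q_R)/2) - 31q_R = (457/2 - (1/2)q_R)q_R - 31q_R.
Maximising: ∂π_R/∂q_R = 395/2 - q_R = 0, giving q_R = 395/2.
Then q_I = (301 - 395/2)/2 = 207/4.
Total output Q = 997/4, so price P = 379 - 997/4 = 519/4.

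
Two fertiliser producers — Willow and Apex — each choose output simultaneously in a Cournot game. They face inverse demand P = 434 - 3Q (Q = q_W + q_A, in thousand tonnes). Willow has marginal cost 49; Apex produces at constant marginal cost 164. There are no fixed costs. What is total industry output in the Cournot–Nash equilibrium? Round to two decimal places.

Willow's profit: π_W = (434 - 3Q)q_W - (49q_W). Setting ∂π_W/∂q_W = 0: 385 - 6q_W - 3(q_A) = 0.
Apex's first-order condition: 270 - 6q_A - 3(q_W) = 0.
Best responses: q_W = (385 - 3q_A)/6, q_A = (270 - 3q_W)/6.
Substituting one into the other gives q_W = 500/9 and q_A = 155/9.
Total output Q = 500/9 + 155/9 = 655/9.

72.78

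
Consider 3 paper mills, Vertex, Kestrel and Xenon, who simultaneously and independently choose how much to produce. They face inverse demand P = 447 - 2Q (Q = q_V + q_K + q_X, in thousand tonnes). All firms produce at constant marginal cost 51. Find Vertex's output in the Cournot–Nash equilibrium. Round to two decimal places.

49.50

Each firm earns π_i = (447 - 2Q)q_i - 51q_i.
First-order condition (treating rivals' output as given): 396 - 4q_i - 2·Σ_{j≠i} q_j = 0.
With identical firms every q_j equals q_i, so Σ_{j≠i} q_j = 2q_i and 396 = 8q_i, giving q_i = 99/2.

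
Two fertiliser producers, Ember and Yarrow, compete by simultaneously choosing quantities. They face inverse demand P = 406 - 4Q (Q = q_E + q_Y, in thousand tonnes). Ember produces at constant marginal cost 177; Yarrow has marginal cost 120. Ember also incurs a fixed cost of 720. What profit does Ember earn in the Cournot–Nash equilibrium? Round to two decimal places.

Ember's profit: π_E = (406 - 4Q)q_E - (177q_E). Setting ∂π_E/∂q_E = 0: 229 - 8q_E - 4(q_Y) = 0.
Yarrow's first-order condition: 286 - 8q_Y - 4(q_E) = 0.
Best responses: q_E = (229 - 4q_Y)/8, q_Y = (286 - 4q_E)/8.
Substituting one into the other gives q_E = 43/3 and q_Y = 343/12.
Price P = 406 - 4·(515/12) = 703/3.
Ember's profit: (703/3 - 177)·(43/3) - 720 = 916/9.

101.78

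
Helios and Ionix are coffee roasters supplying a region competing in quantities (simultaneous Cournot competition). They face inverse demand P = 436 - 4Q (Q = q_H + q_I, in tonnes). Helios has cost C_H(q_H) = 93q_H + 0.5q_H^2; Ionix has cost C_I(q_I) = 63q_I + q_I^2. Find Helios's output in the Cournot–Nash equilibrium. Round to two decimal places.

Helios's profit: π_H = (436 - 4Q)q_H - (93q_H + (1/2)q_H²). Setting ∂π_H/∂q_H = 0: 343 - 9q_H - 4(q_I) = 0.
Ionix's first-order condition: 373 - 10q_I - 4(q_H) = 0.
Rearranging gives the reaction functions q_H = (343 - 4q_I)/9 and q_I = (373 - 4q_H)/10.
Substituting one into the other gives q_H = 969/37 and q_I = 1985/74.

26.19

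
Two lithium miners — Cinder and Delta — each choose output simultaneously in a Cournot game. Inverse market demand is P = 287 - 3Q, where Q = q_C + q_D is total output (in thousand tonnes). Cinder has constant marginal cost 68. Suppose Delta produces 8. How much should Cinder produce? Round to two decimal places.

With the rival's output fixed at 8, Cinder's profit is π_C = (287 - 3·8 - 3q_C)q_C - (68q_C) = (263 - 3q_C)q_C - (68q_C).
∂π_C/∂q_C = 195 - 6q_C = 0, so q_C = 65/2.

32.50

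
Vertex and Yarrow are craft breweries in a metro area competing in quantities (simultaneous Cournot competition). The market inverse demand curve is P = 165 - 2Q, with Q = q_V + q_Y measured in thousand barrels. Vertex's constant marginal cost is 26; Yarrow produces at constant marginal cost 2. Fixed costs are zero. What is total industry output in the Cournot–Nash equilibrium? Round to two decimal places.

50.33

Vertex's profit: π_V = (165 - 2Q)q_V - (26q_V). Setting ∂π_V/∂q_V = 0: 139 - 4q_V - 2(q_Y) = 0.
Yarrow's profit: π_Y = (165 - 2Q)q_Y - (2q_Y). Setting ∂π_Y/∂q_Y = 0: 163 - 4q_Y - 2(q_V) = 0.
Rearranging gives the reaction functions q_V = (139 - 2q_Y)/4 and q_Y = (163 - 2q_V)/4.
Solving the pair: q_V = 115/6, q_Y = 187/6.
Total output Q = 115/6 + 187/6 = 151/3.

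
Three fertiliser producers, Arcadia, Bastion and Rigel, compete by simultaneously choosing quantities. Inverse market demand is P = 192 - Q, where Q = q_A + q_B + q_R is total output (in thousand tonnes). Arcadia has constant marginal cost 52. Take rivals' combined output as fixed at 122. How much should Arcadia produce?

With rivals' combined output fixed at 122, Arcadia's profit is π_A = (192 - 122 - q_A)q_A - (52q_A) = (70 - q_A)q_A - (52q_A).
∂π_A/∂q_A = 18 - 2q_A = 0, so q_A = 9.

9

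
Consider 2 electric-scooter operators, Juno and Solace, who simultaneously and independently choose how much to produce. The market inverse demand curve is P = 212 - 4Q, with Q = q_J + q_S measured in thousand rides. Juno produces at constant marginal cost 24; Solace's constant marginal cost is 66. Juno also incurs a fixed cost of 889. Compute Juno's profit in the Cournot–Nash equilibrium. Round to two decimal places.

Juno's profit: π_J = (212 - 4Q)q_J - (24q_J). Setting ∂π_J/∂q_J = 0: 188 - 8q_J - 4(q_S) = 0.
Solace's profit: π_S = (212 - 4Q)q_S - (66q_S). Setting ∂π_S/∂q_S = 0: 146 - 8q_S - 4(q_J) = 0.
Best responses: q_J = (188 - 4q_S)/8, q_S = (146 - 4q_J)/8.
Substituting one into the other gives q_J = 115/6 and q_S = 26/3.
Price P = 212 - 4·(167/6) = 302/3.
Juno's profit: (302/3 - 24)·(115/6) - 889 = 580.4444.

580.44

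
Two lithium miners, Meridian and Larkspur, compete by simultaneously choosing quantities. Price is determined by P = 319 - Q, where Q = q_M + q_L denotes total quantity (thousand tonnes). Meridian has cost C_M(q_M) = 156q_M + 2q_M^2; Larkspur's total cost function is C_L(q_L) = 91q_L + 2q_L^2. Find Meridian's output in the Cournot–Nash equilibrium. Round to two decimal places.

Meridian's profit: π_M = (319 - Q)q_M - (156q_M + 2q_M²). Setting ∂π_M/∂q_M = 0: 163 - 6q_M - (q_L) = 0.
Larkspur's profit: π_L = (319 - Q)q_L - (91q_L + 2q_L²). Setting ∂π_L/∂q_L = 0: 228 - 6q_L - (q_M) = 0.
So q_M = (163 - q_L)/6 and q_L = (228 - q_M)/6.
Substituting one into the other gives q_M = 150/7 and q_L = 241/7.

21.43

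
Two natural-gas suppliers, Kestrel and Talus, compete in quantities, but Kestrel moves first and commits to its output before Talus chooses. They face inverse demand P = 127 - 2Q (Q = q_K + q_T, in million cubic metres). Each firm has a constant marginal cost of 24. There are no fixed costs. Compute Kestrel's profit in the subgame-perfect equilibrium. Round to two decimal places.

663.06

The follower Talus best-responds to any q_K: π_T = (127 - 2Q)q_T - 24q_T.
Setting the follower's marginal profit to zero, 103 - 2q_K - 4q_T = 0, i.e. q_T = (103 - 2q_K)/4.
Kestrel substitutes q_T(q_K) into its own profit: π_K = q_K(127 - 2q_K - (103 - 2q_K)/2) - 24q_K = (151/2 - q_K)q_K - 24q_K.
Maximising: ∂π_K/∂q_K = 103/2 - 2q_K = 0, giving q_K = 103/4.
Then q_T = (103 - 2·(103/4))/4 = 103/8.
Price P = 127 - 2·(309/8) = 199/4.
Kestrel's profit: (199/4 - 24)·(103/4) = 663.0625.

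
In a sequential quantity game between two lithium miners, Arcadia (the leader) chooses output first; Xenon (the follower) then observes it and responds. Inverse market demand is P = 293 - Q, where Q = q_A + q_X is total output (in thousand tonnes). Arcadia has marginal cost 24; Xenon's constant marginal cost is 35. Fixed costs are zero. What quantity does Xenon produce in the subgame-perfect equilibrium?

Solve by backward induction. Given q_A, the follower Xenon maximises π_X = (293 - q_A - q_X)q_X - 35q_X.
Setting the follower's marginal profit to zero, 258 - q_A - 2q_X = 0, i.e. q_X = (258 - q_A)/2.
The leader anticipates this reaction. Substituting into P = 293 - Q gives P = 164 - (1/2)q_A, so π_A = (164 - (1/2)q_A)q_A - 24q_A.
Leader FOC: 140 - q_A = 0, so q_A = 140.
Then q_X = (258 - 140)/2 = 59.

59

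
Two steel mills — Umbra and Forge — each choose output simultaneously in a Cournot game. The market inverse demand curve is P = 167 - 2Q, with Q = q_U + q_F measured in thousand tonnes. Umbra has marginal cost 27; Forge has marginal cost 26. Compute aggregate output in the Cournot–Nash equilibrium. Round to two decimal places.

46.83

Umbra's profit: π_U = (167 - 2Q)q_U - (27q_U). Setting ∂π_U/∂q_U = 0: 140 - 4q_U - 2(q_F) = 0.
Forge's first-order condition: 141 - 4q_F - 2(q_U) = 0.
Best responses: q_U = (140 - 2q_F)/4, q_F = (141 - 2q_U)/4.
Solving the pair: q_U = 139/6, q_F = 71/3.
Total output Q = 139/6 + 71/3 = 281/6.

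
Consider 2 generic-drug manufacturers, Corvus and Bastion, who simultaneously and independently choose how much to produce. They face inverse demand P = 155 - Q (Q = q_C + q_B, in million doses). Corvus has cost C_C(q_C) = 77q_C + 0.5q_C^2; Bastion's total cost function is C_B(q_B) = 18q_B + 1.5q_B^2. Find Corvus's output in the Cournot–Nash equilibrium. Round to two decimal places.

18.07

Corvus's profit: π_C = (155 - Q)q_C - (77q_C + (1/2)q_C²). Setting ∂π_C/∂q_C = 0: 78 - 3q_C - (q_B) = 0.
Bastion's first-order condition: 137 - 5q_B - (q_C) = 0.
Rearranging gives the reaction functions q_C = (78 - q_B)/3 and q_B = (137 - q_C)/5.
Substituting one into the other gives q_C = 253/14 and q_B = 333/14.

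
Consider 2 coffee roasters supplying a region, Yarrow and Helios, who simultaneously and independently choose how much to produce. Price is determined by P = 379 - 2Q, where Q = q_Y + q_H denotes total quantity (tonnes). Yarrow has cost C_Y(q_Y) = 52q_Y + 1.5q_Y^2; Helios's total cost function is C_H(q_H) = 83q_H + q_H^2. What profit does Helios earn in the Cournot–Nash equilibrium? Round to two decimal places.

Yarrow's profit: π_Y = (379 - 2Q)q_Y - (52q_Y + (3/2)q_Y²). Setting ∂π_Y/∂q_Y = 0: 327 - 7q_Y - 2(q_H) = 0.
Helios's first-order condition: 296 - 6q_H - 2(q_Y) = 0.
Best responses: q_Y = (327 - 2q_H)/7, q_H = (296 - 2q_Y)/6.
Substituting one into the other gives q_Y = 685/19 and q_H = 709/19.
Price P = 379 - 2·(1394/19) = 232.2632.
Helios's profit: 232.2632·(709/19) - 83·(709/19) - (709/19)² = 4177.4044.

4177.40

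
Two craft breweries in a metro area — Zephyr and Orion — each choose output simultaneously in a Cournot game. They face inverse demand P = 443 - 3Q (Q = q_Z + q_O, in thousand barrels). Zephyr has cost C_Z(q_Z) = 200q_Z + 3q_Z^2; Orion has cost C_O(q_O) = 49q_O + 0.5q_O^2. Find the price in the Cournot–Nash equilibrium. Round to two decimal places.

Zephyr's profit: π_Z = (443 - 3Q)q_Z - (200q_Z + 3q_Z²). Setting ∂π_Z/∂q_Z = 0: 243 - 12q_Z - 3(q_O) = 0.
Orion's profit: π_O = (443 - 3Q)q_O - (49q_O + (1/2)q_O²). Setting ∂π_O/∂q_O = 0: 394 - 7q_O - 3(q_Z) = 0.
Best responses: q_Z = (243 - 3q_O)/12, q_O = (394 - 3q_Z)/7.
Substituting one into the other gives q_Z = 173/25 and q_O = 1333/25.
Total output Q = 1506/25, so price P = 443 - 3·(1506/25) = 262.2800.

262.28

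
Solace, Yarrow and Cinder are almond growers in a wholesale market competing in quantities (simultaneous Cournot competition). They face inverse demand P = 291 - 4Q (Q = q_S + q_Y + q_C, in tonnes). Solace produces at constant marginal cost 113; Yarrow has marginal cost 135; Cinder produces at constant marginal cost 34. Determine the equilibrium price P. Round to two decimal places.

Solace's profit: π_S = (291 - 4Q)q_S - (113q_S). Setting ∂π_S/∂q_S = 0: 178 - 8q_S - 4(q_Y + q_C) = 0.
Yarrow's first-order condition: 156 - 8q_Y - 4(q_S + q_C) = 0.
Cinder's profit: π_C = (291 - 4Q)q_C - (34q_C). Setting ∂π_C/∂q_C = 0: 257 - 8q_C - 4(q_S + q_Y) = 0.
Adding the 3 first-order conditions: 591 − 16Q = 0, so Q = 591/16.
Back-substituting: q_S = (178 − 591/4)/4 = 121/16, q_Y = (156 − 591/4)/4 = 33/16, q_C = (257 − 591/4)/4 = 437/16.
Total output Q = 591/16, so price P = 291 - 4·(591/16) = 573/4.

143.25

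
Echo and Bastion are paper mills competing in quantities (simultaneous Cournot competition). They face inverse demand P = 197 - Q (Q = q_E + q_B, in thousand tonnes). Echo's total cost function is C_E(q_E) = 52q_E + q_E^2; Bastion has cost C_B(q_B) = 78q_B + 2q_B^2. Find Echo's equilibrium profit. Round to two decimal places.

2132.33

Echo's profit: π_E = (197 - Q)q_E - (52q_E + q_E²). Setting ∂π_E/∂q_E = 0: 145 - 4q_E - (q_B) = 0.
Bastion's first-order condition: 119 - 6q_B - (q_E) = 0.
Rearranging gives the reaction functions q_E = (145 - q_B)/4 and q_B = (119 - q_E)/6.
Solving the pair: q_E = 751/23, q_B = 331/23.
Price P = 197 - 1082/23 = 149.9565.
Echo's profit: 149.9565·(751/23) - 52·(751/23) - (751/23)² = 2132.3289.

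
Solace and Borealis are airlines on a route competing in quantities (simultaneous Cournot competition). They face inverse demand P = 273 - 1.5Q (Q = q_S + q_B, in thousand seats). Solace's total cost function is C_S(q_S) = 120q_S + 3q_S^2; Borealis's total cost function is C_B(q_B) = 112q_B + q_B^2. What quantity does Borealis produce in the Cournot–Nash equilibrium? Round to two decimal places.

Solace's profit: π_S = (273 - 1.5Q)q_S - (120q_S + 3q_S²). Setting ∂π_S/∂q_S = 0: 153 - 9q_S - (3/2)(q_B) = 0.
Borealis's first-order condition: 161 - 5q_B - (3/2)(q_S) = 0.
Rearranging gives the reaction functions q_S = (153 - (3/2)q_B)/9 and q_B = (161 - (3/2)q_S)/5.
Solving the pair: q_S = 698/57, q_B = 542/19.

28.53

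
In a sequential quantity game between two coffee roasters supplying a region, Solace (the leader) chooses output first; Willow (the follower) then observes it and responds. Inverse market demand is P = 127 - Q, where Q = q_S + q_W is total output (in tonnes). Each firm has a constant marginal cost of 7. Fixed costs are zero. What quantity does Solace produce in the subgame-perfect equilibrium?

60

The follower Willow best-responds to any q_S: π_W = (127 - Q)q_W - 7q_W.
Setting the follower's marginal profit to zero, 120 - q_S - 2q_W = 0, i.e. q_W = (120 - q_S)/2.
The leader anticipates this reaction. Substituting into P = 127 - Q gives P = 67 - (1/2)q_S, so π_S = (67 - (1/2)q_S)q_S - 7q_S.
Leader FOC: 60 - q_S = 0, so q_S = 60.
Then q_W = (120 - 60)/2 = 30.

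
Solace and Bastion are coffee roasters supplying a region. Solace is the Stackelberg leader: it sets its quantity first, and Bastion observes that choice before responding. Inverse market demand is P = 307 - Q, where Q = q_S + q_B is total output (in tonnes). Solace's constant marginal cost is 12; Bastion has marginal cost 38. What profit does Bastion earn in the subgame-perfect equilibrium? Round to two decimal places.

2943.06

Solve by backward induction. Given q_S, the follower Bastion maximises π_B = (307 - q_S - q_B)q_B - 38q_B.
∂π_B/∂q_B = 269 - q_S - 2q_B = 0 gives the reaction function q_B = (269 - q_S)/2.
The leader anticipates this reaction. Substituting into P = 307 - Q gives P = 345/2 - (1/2)q_S, so π_S = (345/2 - (1/2)q_S)q_S - 12q_S.
Maximising: ∂π_S/∂q_S = 321/2 - q_S = 0, giving q_S = 321/2.
Then q_B = (269 - 321/2)/2 = 217/4.
Price P = 307 - 859/4 = 369/4.
Bastion's profit: (369/4 - 38)·(217/4) = 2943.0625.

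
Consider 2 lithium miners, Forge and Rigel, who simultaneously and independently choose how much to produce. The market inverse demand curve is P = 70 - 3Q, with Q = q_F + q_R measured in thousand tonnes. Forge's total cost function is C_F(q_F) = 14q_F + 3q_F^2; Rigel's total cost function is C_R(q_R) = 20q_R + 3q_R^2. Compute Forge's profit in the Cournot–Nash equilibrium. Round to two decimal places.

Forge's profit: π_F = (70 - 3Q)q_F - (14q_F + 3q_F²). Setting ∂π_F/∂q_F = 0: 56 - 12q_F - 3(q_R) = 0.
Rigel's first-order condition: 50 - 12q_R - 3(q_F) = 0.
Best responses: q_F = (56 - 3q_R)/12, q_R = (50 - 3q_F)/12.
Solving the pair: q_F = 58/15, q_R = 16/5.
Price P = 70 - 3·(106/15) = 244/5.
Forge's profit: (244/5)·(58/15) - 14·(58/15) - 3(58/15)² = 89.7067.

89.71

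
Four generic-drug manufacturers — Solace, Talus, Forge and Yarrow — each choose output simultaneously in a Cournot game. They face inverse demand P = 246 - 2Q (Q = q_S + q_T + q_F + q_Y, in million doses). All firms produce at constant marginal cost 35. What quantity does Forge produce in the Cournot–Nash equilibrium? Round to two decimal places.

Each firm earns π_i = (246 - 2Q)q_i - 35q_i.
Setting ∂π_i/∂q_i = 0 with rivals' quantities fixed: 211 - 4q_i - 2·Σ_{j≠i} q_j = 0.
With identical firms every q_j equals q_i, so Σ_{j≠i} q_j = 3q_i and 211 = 10q_i, giving q_i = 211/10.

21.10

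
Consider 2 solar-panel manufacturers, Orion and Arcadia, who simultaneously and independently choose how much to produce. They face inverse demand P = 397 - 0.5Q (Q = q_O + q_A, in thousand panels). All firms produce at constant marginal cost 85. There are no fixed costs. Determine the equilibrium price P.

A representative firm's profit is π_i = q_i(397 - 0.5Q) - 85q_i.
First-order condition (treating rivals' output as given): 312 - q_i - (1/2)q_j = 0.
With identical firms every q_j equals q_i, so q_j = q_i and 312 = (3/2)q_i, giving q_i = 208.
Total output Q = 416, so price P = 397 - (1/2)·416 = 189.

189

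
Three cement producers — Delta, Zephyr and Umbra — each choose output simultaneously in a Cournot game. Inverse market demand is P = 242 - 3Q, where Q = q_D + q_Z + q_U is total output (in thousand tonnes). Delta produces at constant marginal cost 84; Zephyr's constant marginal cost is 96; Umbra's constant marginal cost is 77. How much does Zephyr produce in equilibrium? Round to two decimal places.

Delta's profit: π_D = (242 - 3Q)q_D - (84q_D). Setting ∂π_D/∂q_D = 0: 158 - 6q_D - 3(q_Z + q_U) = 0.
Zephyr's profit: π_Z = (242 - 3Q)q_Z - (96q_Z). Setting ∂π_Z/∂q_Z = 0: 146 - 6q_Z - 3(q_D + q_U) = 0.
Umbra's first-order condition: 165 - 6q_U - 3(q_D + q_Z) = 0.
Adding the 3 conditions: 469 − 6Q − 6Q = 0, i.e. Q = 469/12.
Back-substituting: q_D = (158 − 469/4)/3 = 163/12, q_Z = (146 − 469/4)/3 = 115/12, q_U = (165 − 469/4)/3 = 191/12.

9.58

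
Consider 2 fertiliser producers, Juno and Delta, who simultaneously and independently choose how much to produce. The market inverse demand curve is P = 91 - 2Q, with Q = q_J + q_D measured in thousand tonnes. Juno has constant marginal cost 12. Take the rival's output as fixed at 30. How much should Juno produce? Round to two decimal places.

With the rival's output fixed at 30, Juno's profit is π_J = (91 - 2·30 - 2q_J)q_J - (12q_J) = (31 - 2q_J)q_J - (12q_J).
∂π_J/∂q_J = 19 - 4q_J = 0, so q_J = 19/4.

4.75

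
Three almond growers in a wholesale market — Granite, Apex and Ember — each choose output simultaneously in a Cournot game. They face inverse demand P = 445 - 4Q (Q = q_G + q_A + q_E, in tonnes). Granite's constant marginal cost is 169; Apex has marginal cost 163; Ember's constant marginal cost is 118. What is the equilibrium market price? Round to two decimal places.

223.75

Granite's profit: π_G = (445 - 4Q)q_G - (169q_G). Setting ∂π_G/∂q_G = 0: 276 - 8q_G - 4(q_A + q_E) = 0.
Apex's profit: π_A = (445 - 4Q)q_A - (163q_A). Setting ∂π_A/∂q_A = 0: 282 - 8q_A - 4(q_G + q_E) = 0.
Ember's first-order condition: 327 - 8q_E - 4(q_G + q_A) = 0.
Summing all 3 equations gives 885 − 16Q = 0, hence Q = 885/16.
Back-substituting: q_G = (276 − 885/4)/4 = 219/16, q_A = (282 − 885/4)/4 = 243/16, q_E = (327 − 885/4)/4 = 423/16.
Total output Q = 885/16, so price P = 445 - 4·(885/16) = 895/4.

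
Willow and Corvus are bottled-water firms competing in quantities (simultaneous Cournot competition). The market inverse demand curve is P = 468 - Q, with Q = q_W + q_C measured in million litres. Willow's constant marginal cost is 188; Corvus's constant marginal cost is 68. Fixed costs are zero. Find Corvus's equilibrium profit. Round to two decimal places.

30044.44

Willow's profit: π_W = (468 - Q)q_W - (188q_W). Setting ∂π_W/∂q_W = 0: 280 - 2q_W - (q_C) = 0.
Corvus's profit: π_C = (468 - Q)q_C - (68q_C). Setting ∂π_C/∂q_C = 0: 400 - 2q_C - (q_W) = 0.
Rearranging gives the reaction functions q_W = (280 - q_C)/2 and q_C = (400 - q_W)/2.
Substituting one into the other gives q_W = 160/3 and q_C = 520/3.
Price P = 468 - 680/3 = 724/3.
Corvus's profit: (724/3 - 68)·(520/3) = 30044.4444.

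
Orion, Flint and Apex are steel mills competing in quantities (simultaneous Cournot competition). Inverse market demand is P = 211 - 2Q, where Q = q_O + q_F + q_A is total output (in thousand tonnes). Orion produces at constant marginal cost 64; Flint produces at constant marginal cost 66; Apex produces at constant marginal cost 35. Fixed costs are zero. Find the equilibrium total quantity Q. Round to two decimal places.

Orion's profit: π_O = (211 - 2Q)q_O - (64q_O). Setting ∂π_O/∂q_O = 0: 147 - 4q_O - 2(q_F + q_A) = 0.
Flint's profit: π_F = (211 - 2Q)q_F - (66q_F). Setting ∂π_F/∂q_F = 0: 145 - 4q_F - 2(q_O + q_A) = 0.
Apex's profit: π_A = (211 - 2Q)q_A - (35q_A). Setting ∂π_A/∂q_A = 0: 176 - 4q_A - 2(q_O + q_F) = 0.
Adding the 3 first-order conditions: 468 − 8Q = 0, so Q = 117/2.
Back-substituting: q_O = (147 − 117)/2 = 15, q_F = (145 − 117)/2 = 14, q_A = (176 − 117)/2 = 59/2.
Total output Q = 15 + 14 + 59/2 = 117/2.

58.50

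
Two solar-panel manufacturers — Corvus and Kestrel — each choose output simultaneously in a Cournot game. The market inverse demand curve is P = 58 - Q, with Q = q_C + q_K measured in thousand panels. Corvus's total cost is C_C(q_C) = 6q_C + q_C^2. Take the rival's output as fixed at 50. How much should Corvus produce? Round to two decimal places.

0.50

With the rival's output fixed at 50, Corvus's profit is π_C = (58 - 50 - q_C)q_C - (6q_C + q_C²) = (8 - q_C)q_C - (6q_C + q_C²).
∂π_C/∂q_C = 2 - 4q_C = 0, so q_C = 1/2.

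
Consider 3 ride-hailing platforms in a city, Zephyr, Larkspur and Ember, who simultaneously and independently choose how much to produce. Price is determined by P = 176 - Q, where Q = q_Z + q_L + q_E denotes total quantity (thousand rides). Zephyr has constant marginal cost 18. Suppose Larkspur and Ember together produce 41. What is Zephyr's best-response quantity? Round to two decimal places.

With rivals' combined output fixed at 41, Zephyr's profit is π_Z = (176 - 41 - q_Z)q_Z - (18q_Z) = (135 - q_Z)q_Z - (18q_Z).
∂π_Z/∂q_Z = 117 - 2q_Z = 0, so q_Z = 117/2.

58.50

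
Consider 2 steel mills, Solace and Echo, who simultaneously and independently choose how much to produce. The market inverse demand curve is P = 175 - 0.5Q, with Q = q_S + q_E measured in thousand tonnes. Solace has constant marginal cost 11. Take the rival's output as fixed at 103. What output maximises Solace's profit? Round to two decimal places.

112.50

With the rival's output fixed at 103, Solace's profit is π_S = (175 - (1/2)·103 - (1/2)q_S)q_S - (11q_S) = (247/2 - (1/2)q_S)q_S - (11q_S).
∂π_S/∂q_S = 225/2 - q_S = 0, so q_S = 225/2.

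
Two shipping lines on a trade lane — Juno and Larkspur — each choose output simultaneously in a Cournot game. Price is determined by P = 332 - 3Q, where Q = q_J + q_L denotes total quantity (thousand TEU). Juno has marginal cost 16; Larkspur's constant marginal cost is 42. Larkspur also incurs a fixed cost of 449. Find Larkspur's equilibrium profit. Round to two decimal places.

2132.33

Juno's profit: π_J = (332 - 3Q)q_J - (16q_J). Setting ∂π_J/∂q_J = 0: 316 - 6q_J - 3(q_L) = 0.
Larkspur's profit: π_L = (332 - 3Q)q_L - (42q_L). Setting ∂π_L/∂q_L = 0: 290 - 6q_L - 3(q_J) = 0.
Rearranging gives the reaction functions q_J = (316 - 3q_L)/6 and q_L = (290 - 3q_J)/6.
Substituting one into the other gives q_J = 38 and q_L = 88/3.
Price P = 332 - 3·(202/3) = 130.
Larkspur's profit: (130 - 42)·(88/3) - 449 = 2132.3333.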